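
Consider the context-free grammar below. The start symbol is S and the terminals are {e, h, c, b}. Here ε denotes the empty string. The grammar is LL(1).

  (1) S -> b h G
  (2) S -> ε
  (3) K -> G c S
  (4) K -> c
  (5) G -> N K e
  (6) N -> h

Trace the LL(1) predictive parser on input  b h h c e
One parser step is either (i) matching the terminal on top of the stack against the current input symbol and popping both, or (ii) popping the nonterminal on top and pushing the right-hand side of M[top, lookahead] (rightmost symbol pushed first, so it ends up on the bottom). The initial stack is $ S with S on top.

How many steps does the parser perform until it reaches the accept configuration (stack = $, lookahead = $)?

step 1: stack=$ S  input=b h h c e $  — expand S -> b h G
step 2: stack=$ G h b  input=b h h c e $  — match b
step 3: stack=$ G h  input=h h c e $  — match h
step 4: stack=$ G  input=h c e $  — expand G -> N K e
step 5: stack=$ e K N  input=h c e $  — expand N -> h
step 6: stack=$ e K h  input=h c e $  — match h
step 7: stack=$ e K  input=c e $  — expand K -> c
step 8: stack=$ e c  input=c e $  — match c
step 9: stack=$ e  input=e $  — match e
Accept reached after 9 steps.

9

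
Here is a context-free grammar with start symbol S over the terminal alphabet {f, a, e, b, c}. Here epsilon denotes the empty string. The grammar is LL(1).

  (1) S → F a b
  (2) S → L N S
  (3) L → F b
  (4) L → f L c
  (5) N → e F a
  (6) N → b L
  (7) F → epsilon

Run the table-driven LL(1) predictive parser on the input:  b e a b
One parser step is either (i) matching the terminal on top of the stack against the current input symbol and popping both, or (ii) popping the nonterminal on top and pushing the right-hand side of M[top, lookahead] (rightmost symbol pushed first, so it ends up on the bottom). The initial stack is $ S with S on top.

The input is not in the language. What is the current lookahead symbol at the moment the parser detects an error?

      Stack      Input      Action
   1  $ S        b e a b $  expand S → L N S
   2  $ S N L    b e a b $  expand L → F b
   3  $ S N b F  b e a b $  expand F → epsilon
   4  $ S N b    b e a b $  match b
   5  $ S N      e a b $    expand N → e F a
   6  $ S a F e  e a b $    match e
   7  $ S a F    a b $      expand F → epsilon
   8  $ S a      a b $      match a
   9  $ S        b $        expand S → L N S
  10  $ S N L    b $        expand L → F b
  11  $ S N b F  b $        expand F → epsilon
  12  $ S N b    b $        match b
  13  $ S N      $          error: M[N, $] is empty

$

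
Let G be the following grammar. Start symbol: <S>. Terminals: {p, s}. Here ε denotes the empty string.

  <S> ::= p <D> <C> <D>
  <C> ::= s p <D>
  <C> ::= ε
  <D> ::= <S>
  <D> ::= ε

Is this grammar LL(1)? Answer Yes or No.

FIRST(<S>) = {p}
FIRST(<C>) = {ε, s}
FIRST(<D>) = {ε, p}
FOLLOW(<S>) = {$, p, s}
FOLLOW(<C>) = {$, p, s}
FOLLOW(<D>) = {$, p, s}
Cell M[<C>, s] receives both <C> ::= s p <D> and <C> ::= ε — the grammar is not LL(1).

No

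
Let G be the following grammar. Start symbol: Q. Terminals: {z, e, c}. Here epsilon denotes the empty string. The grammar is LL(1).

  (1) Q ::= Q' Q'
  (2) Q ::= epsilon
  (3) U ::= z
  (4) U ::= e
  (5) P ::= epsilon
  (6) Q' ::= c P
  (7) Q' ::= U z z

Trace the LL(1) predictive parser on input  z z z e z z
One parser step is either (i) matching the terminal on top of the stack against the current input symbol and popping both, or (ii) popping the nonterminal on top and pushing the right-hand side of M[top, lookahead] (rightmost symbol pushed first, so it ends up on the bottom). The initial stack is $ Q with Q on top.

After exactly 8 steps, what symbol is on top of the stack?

e

     Stack       Input          Action
  1  $ Q         z z z e z z $  expand Q ::= Q' Q'
  2  $ Q' Q'     z z z e z z $  expand Q' ::= U z z
  3  $ Q' z z U  z z z e z z $  expand U ::= z
  4  $ Q' z z z  z z z e z z $  match z
  5  $ Q' z z    z z e z z $    match z
  6  $ Q' z      z e z z $      match z
  7  $ Q'        e z z $        expand Q' ::= U z z
  8  $ z z U     e z z $        expand U ::= e
Stack after step 8: $ z z e (top = e).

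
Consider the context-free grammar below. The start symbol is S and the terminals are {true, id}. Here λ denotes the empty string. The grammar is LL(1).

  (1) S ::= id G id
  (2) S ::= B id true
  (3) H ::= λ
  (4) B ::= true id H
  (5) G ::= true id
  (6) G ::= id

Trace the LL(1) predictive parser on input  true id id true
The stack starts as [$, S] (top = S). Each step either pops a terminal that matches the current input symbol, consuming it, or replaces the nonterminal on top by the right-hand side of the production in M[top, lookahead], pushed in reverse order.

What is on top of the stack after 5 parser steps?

id

     Stack                Input              Action
  1  $ S                  true id id true $  expand S ::= B id true
  2  $ true id B          true id id true $  expand B ::= true id H
  3  $ true id H id true  true id id true $  match true
  4  $ true id H id       id id true $       match id
  5  $ true id H          id true $          expand H ::= λ
Stack after step 5: $ true id (top = id).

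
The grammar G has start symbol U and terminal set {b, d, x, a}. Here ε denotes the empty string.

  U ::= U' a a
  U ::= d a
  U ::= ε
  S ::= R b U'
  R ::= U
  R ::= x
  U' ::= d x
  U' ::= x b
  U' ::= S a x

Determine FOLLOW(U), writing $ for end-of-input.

FIRST(U) = {ε, b, d, x}  (via U' a a)
FIRST(R) = {ε, b, d, x}  (via U)
FIRST(S) = {b, d, x}  (via R b U')
FIRST(U') = {b, d, x}  (via S a x)
FOLLOW(U) includes $ since U is the start symbol.
FOLLOW(S): in U'::=S a x, S is followed by a x with FIRST {a}. Thus FOLLOW(S) = {a}.
FOLLOW(R): in S::=R b U', R is followed by b U' with FIRST {b}. Thus FOLLOW(R) = {b}.
FOLLOW(U): in R::=U, the suffix after U is empty, so FOLLOW(U) ⊇ FOLLOW(R) = {b}. Thus FOLLOW(U) = {$, b}.
FOLLOW(U'): in U::=U' a a, U' is followed by a a with FIRST {a}; in S::=R b U', the suffix after U' is empty, so FOLLOW(U') ⊇ FOLLOW(S) = {a}. Thus FOLLOW(U') = {a}.

{$, b}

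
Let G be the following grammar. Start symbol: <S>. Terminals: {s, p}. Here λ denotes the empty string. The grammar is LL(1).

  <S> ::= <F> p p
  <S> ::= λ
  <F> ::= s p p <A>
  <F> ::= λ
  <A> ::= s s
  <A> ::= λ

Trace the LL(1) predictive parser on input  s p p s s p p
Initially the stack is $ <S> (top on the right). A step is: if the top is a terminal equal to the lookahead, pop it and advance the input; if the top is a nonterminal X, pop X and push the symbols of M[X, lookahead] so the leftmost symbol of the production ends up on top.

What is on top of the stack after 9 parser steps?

p

step 1: stack=$ <S>  input=s p p s s p p $  — expand <S> ::= <F> p p
step 2: stack=$ p p <F>  input=s p p s s p p $  — expand <F> ::= s p p <A>
step 3: stack=$ p p <A> p p s  input=s p p s s p p $  — match s
step 4: stack=$ p p <A> p p  input=p p s s p p $  — match p
step 5: stack=$ p p <A> p  input=p s s p p $  — match p
step 6: stack=$ p p <A>  input=s s p p $  — expand <A> ::= s s
step 7: stack=$ p p s s  input=s s p p $  — match s
step 8: stack=$ p p s  input=s p p $  — match s
step 9: stack=$ p p  input=p p $  — match p
Stack after step 9: $ p (top = p).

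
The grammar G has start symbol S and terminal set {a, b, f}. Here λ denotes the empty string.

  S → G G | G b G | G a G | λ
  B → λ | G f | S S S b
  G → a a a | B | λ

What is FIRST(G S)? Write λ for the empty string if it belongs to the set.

{λ, a, b, f}

FIRST(S): from S→G G we get {λ, a, b, f}; from S→G b G we get {a, b, f}; from S→G a G we get {a, b, f}; from S→λ we get {λ}. So FIRST(S) = {λ, a, b, f}.
FIRST(B): from B→λ we get {λ}; from B→G f we get {a, b, f}; from B→S S S b we get {a, b, f}. So FIRST(B) = {λ, a, b, f}.
FIRST(G): from G→a a a we get {a}; from G→B we get {λ, a, b, f}; from G→λ we get {λ}. So FIRST(G) = {λ, a, b, f}.
FIRST(G S): take FIRST of each symbol in turn, carrying on past any symbol whose FIRST contains λ; result {λ, a, b, f}.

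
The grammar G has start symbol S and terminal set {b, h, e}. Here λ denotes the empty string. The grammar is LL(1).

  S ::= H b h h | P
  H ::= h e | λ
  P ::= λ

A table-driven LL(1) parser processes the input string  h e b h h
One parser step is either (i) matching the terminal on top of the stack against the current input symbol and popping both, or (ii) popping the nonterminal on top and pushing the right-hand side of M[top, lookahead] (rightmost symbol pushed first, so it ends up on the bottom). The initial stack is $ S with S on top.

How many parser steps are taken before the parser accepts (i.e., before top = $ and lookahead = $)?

step 1: stack=$ S  input=h e b h h $  — expand S ::= H b h h
step 2: stack=$ h h b H  input=h e b h h $  — expand H ::= h e
step 3: stack=$ h h b e h  input=h e b h h $  — match h
step 4: stack=$ h h b e  input=e b h h $  — match e
step 5: stack=$ h h b  input=b h h $  — match b
step 6: stack=$ h h  input=h h $  — match h
step 7: stack=$ h  input=h $  — match h
Accept reached after 7 steps.

7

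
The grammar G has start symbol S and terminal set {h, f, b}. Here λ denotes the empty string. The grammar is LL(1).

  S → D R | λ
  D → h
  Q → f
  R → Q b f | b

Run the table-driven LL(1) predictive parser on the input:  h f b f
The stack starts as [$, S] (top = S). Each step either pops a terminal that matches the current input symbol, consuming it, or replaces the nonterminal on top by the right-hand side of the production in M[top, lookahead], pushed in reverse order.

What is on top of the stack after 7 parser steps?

     Stack    Input      Action
  1  $ S      h f b f $  expand S → D R
  2  $ R D    h f b f $  expand D → h
  3  $ R h    h f b f $  match h
  4  $ R      f b f $    expand R → Q b f
  5  $ f b Q  f b f $    expand Q → f
  6  $ f b f  f b f $    match f
  7  $ f b    b f $      match b
Stack after step 7: $ f (top = f).

f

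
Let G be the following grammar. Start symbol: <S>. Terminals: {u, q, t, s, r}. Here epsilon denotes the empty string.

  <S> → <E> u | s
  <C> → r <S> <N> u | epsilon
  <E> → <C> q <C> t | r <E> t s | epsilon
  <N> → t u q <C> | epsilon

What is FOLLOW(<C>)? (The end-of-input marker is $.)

FIRST(<C>): from <C>→r <S> <N> u we get {r}; from <C>→epsilon we get {epsilon}. So FIRST(<C>) = {epsilon, r}.
FIRST(<N>): from <N>→t u q <C> we get {t}; from <N>→epsilon we get {epsilon}. So FIRST(<N>) = {epsilon, t}.
FIRST(<E>): from <E>→<C> q <C> t we get {q, r}; from <E>→r <E> t s we get {r}; from <E>→epsilon we get {epsilon}. So FIRST(<E>) = {epsilon, q, r}.
FIRST(<S>): from <S>→<E> u we get {q, r, u}; from <S>→s we get {s}. So FIRST(<S>) = {q, r, s, u}.
FOLLOW(<S>) includes $ since <S> is the start symbol.
FOLLOW(<S>): in <C>→r <S> <N> u, <S> is followed by <N> u with FIRST {t, u}. Thus FOLLOW(<S>) = {$, t, u}.
FOLLOW(<E>): in <S>→<E> u, <E> is followed by u with FIRST {u}; in <E>→r <E> t s, <E> is followed by t s with FIRST {t}. Thus FOLLOW(<E>) = {t, u}.
FOLLOW(<N>): in <C>→r <S> <N> u, <N> is followed by u with FIRST {u}. Thus FOLLOW(<N>) = {u}.
FOLLOW(<C>): in <E>→<C> q <C> t (occurrence 1), <C> is followed by q <C> t with FIRST {q}; in <E>→<C> q <C> t (occurrence 2), <C> is followed by t with FIRST {t}; in <N>→t u q <C>, the suffix after <C> is empty, so FOLLOW(<C>) ⊇ FOLLOW(<N>) = {u}. Thus FOLLOW(<C>) = {q, t, u}.

{q, t, u}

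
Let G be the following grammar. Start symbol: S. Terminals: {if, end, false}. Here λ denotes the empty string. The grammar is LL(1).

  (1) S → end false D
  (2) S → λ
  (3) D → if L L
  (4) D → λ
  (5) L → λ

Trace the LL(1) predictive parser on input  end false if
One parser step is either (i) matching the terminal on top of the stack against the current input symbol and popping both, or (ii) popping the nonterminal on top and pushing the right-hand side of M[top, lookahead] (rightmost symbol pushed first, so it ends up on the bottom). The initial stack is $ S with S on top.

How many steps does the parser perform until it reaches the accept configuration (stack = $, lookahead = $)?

7

     Stack          Input           Action
  1  $ S            end false if $  expand S → end false D
  2  $ D false end  end false if $  match end
  3  $ D false      false if $      match false
  4  $ D            if $            expand D → if L L
  5  $ L L if       if $            match if
  6  $ L L          $               expand L → λ
  7  $ L            $               expand L → λ
Accept reached after 7 steps.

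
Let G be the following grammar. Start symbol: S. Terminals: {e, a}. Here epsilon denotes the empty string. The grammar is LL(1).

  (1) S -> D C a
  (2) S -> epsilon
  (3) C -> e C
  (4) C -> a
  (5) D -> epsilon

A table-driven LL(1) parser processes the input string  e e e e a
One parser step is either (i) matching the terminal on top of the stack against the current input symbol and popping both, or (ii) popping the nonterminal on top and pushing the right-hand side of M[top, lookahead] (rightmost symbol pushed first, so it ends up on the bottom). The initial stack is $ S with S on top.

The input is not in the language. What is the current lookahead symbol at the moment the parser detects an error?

$

      Stack    Input        Action
   1  $ S      e e e e a $  expand S -> D C a
   2  $ a C D  e e e e a $  expand D -> epsilon
   3  $ a C    e e e e a $  expand C -> e C
   4  $ a C e  e e e e a $  match e
   5  $ a C    e e e a $    expand C -> e C
   6  $ a C e  e e e a $    match e
   7  $ a C    e e a $      expand C -> e C
   8  $ a C e  e e a $      match e
   9  $ a C    e a $        expand C -> e C
  10  $ a C e  e a $        match e
  11  $ a C    a $          expand C -> a
  12  $ a a    a $          match a
  13  $ a      $            error: top is terminal a but lookahead is $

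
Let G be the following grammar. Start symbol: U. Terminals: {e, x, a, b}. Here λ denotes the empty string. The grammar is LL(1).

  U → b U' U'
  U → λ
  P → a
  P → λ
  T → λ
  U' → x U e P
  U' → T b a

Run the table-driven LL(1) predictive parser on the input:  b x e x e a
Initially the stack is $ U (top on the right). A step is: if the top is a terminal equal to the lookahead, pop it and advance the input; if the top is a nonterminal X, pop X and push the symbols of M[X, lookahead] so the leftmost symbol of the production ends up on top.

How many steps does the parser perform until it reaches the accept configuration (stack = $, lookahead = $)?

13

      Stack         Input          Action
   1  $ U           b x e x e a $  expand U → b U' U'
   2  $ U' U' b     b x e x e a $  match b
   3  $ U' U'       x e x e a $    expand U' → x U e P
   4  $ U' P e U x  x e x e a $    match x
   5  $ U' P e U    e x e a $      expand U → λ
   6  $ U' P e      e x e a $      match e
   7  $ U' P        x e a $        expand P → λ
   8  $ U'          x e a $        expand U' → x U e P
   9  $ P e U x     x e a $        match x
  10  $ P e U       e a $          expand U → λ
  11  $ P e         e a $          match e
  12  $ P           a $            expand P → a
  13  $ a           a $            match a
Accept reached after 13 steps.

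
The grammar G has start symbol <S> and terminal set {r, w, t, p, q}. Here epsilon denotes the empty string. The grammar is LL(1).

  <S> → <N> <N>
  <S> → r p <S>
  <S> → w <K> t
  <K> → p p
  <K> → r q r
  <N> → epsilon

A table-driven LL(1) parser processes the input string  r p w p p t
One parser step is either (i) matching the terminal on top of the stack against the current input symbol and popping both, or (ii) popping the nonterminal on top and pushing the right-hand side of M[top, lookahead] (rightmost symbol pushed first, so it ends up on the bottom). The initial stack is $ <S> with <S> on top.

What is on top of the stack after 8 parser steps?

     Stack      Input          Action
  1  $ <S>      r p w p p t $  expand <S> → r p <S>
  2  $ <S> p r  r p w p p t $  match r
  3  $ <S> p    p w p p t $    match p
  4  $ <S>      w p p t $      expand <S> → w <K> t
  5  $ t <K> w  w p p t $      match w
  6  $ t <K>    p p t $        expand <K> → p p
  7  $ t p p    p p t $        match p
  8  $ t p      p t $          match p
Stack after step 8: $ t (top = t).

t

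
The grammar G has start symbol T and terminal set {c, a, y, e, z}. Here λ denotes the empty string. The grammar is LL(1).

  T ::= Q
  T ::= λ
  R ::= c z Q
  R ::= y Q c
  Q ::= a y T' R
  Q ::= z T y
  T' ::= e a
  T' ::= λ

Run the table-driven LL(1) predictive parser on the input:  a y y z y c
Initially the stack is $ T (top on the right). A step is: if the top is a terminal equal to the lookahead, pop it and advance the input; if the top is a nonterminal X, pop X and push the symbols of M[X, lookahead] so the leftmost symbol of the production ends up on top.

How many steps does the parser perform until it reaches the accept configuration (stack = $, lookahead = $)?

step 1: stack=$ T  input=a y y z y c $  — expand T ::= Q
step 2: stack=$ Q  input=a y y z y c $  — expand Q ::= a y T' R
step 3: stack=$ R T' y a  input=a y y z y c $  — match a
step 4: stack=$ R T' y  input=y y z y c $  — match y
step 5: stack=$ R T'  input=y z y c $  — expand T' ::= λ
step 6: stack=$ R  input=y z y c $  — expand R ::= y Q c
step 7: stack=$ c Q y  input=y z y c $  — match y
step 8: stack=$ c Q  input=z y c $  — expand Q ::= z T y
step 9: stack=$ c y T z  input=z y c $  — match z
step 10: stack=$ c y T  input=y c $  — expand T ::= λ
step 11: stack=$ c y  input=y c $  — match y
step 12: stack=$ c  input=c $  — match c
Accept reached after 12 steps.

12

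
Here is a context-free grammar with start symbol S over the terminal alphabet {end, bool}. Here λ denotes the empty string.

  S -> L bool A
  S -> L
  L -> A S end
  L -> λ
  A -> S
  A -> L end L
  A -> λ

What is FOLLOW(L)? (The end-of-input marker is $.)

{$, bool, end}

FIRST(S): from S->L bool A we get {bool, end}; from S->L we get {λ, bool, end}. So FIRST(S) = {λ, bool, end}.
FIRST(L): from L->A S end we get {bool, end}; from L->λ we get {λ}. So FIRST(L) = {λ, bool, end}.
FIRST(A): from A->S we get {λ, bool, end}; from A->L end L we get {bool, end}; from A->λ we get {λ}. So FIRST(A) = {λ, bool, end}.
FOLLOW(S) includes $ since S is the start symbol.
FOLLOW(S): in L->A S end, S is followed by end with FIRST {end}; in A->S, the suffix after S is empty, so FOLLOW(S) ⊇ FOLLOW(A) = {$, bool, end}. Thus FOLLOW(S) = {$, bool, end}.
FOLLOW(A): in S->L bool A, the suffix after A is empty, so FOLLOW(A) ⊇ FOLLOW(S) = {$, bool, end}; in L->A S end, A is followed by S end with FIRST {bool, end}. Thus FOLLOW(A) = {$, bool, end}.
FOLLOW(L): in S->L bool A, L is followed by bool A with FIRST {bool}; in S->L, the suffix after L is empty, so FOLLOW(L) ⊇ FOLLOW(S) = {$, bool, end}; in A->L end L (occurrence 1), L is followed by end L with FIRST {end}; in A->L end L (occurrence 2), the suffix after L is empty, so FOLLOW(L) ⊇ FOLLOW(A) = {$, bool, end}. Thus FOLLOW(L) = {$, bool, end}.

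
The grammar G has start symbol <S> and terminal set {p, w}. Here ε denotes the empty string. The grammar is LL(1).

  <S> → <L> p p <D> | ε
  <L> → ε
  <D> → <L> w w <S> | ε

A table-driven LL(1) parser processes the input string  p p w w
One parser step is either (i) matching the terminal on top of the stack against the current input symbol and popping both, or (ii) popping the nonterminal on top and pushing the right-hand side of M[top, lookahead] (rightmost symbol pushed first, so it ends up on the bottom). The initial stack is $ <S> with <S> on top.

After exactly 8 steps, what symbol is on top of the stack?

<S>

     Stack          Input      Action
  1  $ <S>          p p w w $  expand <S> → <L> p p <D>
  2  $ <D> p p <L>  p p w w $  expand <L> → ε
  3  $ <D> p p      p p w w $  match p
  4  $ <D> p        p w w $    match p
  5  $ <D>          w w $      expand <D> → <L> w w <S>
  6  $ <S> w w <L>  w w $      expand <L> → ε
  7  $ <S> w w      w w $      match w
  8  $ <S> w        w $        match w
Stack after step 8: $ <S> (top = <S>).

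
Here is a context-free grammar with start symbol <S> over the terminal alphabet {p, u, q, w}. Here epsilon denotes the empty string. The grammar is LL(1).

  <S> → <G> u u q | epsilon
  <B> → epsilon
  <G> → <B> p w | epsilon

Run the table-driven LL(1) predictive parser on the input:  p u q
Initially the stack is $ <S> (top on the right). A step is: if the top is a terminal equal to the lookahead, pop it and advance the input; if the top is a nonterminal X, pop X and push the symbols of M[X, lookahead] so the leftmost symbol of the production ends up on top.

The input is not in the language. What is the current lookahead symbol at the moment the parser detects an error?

u

step 1: stack=$ <S>  input=p u q $  — expand <S> → <G> u u q
step 2: stack=$ q u u <G>  input=p u q $  — expand <G> → <B> p w
step 3: stack=$ q u u w p <B>  input=p u q $  — expand <B> → epsilon
step 4: stack=$ q u u w p  input=p u q $  — match p
step 5: stack=$ q u u w  input=u q $  — error: top is terminal w but lookahead is u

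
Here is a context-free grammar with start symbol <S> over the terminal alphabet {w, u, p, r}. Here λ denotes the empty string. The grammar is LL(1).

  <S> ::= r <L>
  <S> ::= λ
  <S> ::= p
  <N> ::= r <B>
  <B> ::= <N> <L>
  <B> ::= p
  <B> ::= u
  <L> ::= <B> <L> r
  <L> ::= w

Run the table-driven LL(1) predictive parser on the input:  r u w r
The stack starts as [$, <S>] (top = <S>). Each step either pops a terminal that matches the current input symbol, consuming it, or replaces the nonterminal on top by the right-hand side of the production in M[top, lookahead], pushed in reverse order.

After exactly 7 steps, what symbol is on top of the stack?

r

     Stack        Input      Action
  1  $ <S>        r u w r $  expand <S> ::= r <L>
  2  $ <L> r      r u w r $  match r
  3  $ <L>        u w r $    expand <L> ::= <B> <L> r
  4  $ r <L> <B>  u w r $    expand <B> ::= u
  5  $ r <L> u    u w r $    match u
  6  $ r <L>      w r $      expand <L> ::= w
  7  $ r w        w r $      match w
Stack after step 7: $ r (top = r).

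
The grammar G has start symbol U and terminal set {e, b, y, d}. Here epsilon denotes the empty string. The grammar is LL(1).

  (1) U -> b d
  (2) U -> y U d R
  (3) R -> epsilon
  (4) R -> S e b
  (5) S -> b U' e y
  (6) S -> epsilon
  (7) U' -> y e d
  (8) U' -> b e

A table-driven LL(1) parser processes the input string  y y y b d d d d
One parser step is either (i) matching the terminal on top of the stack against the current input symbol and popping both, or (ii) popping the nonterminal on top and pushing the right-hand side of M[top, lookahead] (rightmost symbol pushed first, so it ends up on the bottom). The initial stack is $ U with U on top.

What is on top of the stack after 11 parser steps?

      Stack              Input              Action
   1  $ U                y y y b d d d d $  expand U -> y U d R
   2  $ R d U y          y y y b d d d d $  match y
   3  $ R d U            y y b d d d d $    expand U -> y U d R
   4  $ R d R d U y      y y b d d d d $    match y
   5  $ R d R d U        y b d d d d $      expand U -> y U d R
   6  $ R d R d R d U y  y b d d d d $      match y
   7  $ R d R d R d U    b d d d d $        expand U -> b d
   8  $ R d R d R d d b  b d d d d $        match b
   9  $ R d R d R d d    d d d d $          match d
  10  $ R d R d R d      d d d $            match d
  11  $ R d R d R        d d $              expand R -> epsilon
Stack after step 11: $ R d R d (top = d).

d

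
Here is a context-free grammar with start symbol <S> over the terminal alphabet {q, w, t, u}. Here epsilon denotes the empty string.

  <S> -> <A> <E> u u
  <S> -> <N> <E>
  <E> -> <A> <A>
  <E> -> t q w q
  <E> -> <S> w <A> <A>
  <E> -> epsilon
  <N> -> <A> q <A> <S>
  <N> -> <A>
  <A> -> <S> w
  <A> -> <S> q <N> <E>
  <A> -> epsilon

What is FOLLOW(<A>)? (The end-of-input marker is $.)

{$, q, t, u, w}

FIRST(<S>): from <S>-><A> <E> u u we get {q, t, u, w}; from <S>-><N> <E> we get {epsilon, q, t, u, w}. So FIRST(<S>) = {epsilon, q, t, u, w}.
FIRST(<A>): from <A>-><S> w we get {q, t, u, w}; from <A>-><S> q <N> <E> we get {q, t, u, w}; from <A>->epsilon we get {epsilon}. So FIRST(<A>) = {epsilon, q, t, u, w}.
FIRST(<E>): from <E>-><A> <A> we get {epsilon, q, t, u, w}; from <E>->t q w q we get {t}; from <E>-><S> w <A> <A> we get {q, t, u, w}; from <E>->epsilon we get {epsilon}. So FIRST(<E>) = {epsilon, q, t, u, w}.
FIRST(<N>): from <N>-><A> q <A> <S> we get {q, t, u, w}; from <N>-><A> we get {epsilon, q, t, u, w}. So FIRST(<N>) = {epsilon, q, t, u, w}.
FOLLOW(<S>) includes $ since <S> is the start symbol.
FOLLOW(<S>): in <E>-><S> w <A> <A>, <S> is followed by w <A> <A> with FIRST {w}; in <N>-><A> q <A> <S>, the suffix after <S> is empty, so FOLLOW(<S>) ⊇ FOLLOW(<N>) = {$, q, t, u, w}; in <A>-><S> w, <S> is followed by w with FIRST {w}; in <A>-><S> q <N> <E>, <S> is followed by q <N> <E> with FIRST {q}. Thus FOLLOW(<S>) = {$, q, t, u, w}.
FOLLOW(<E>): in <S>-><A> <E> u u, <E> is followed by u u with FIRST {u}; in <S>-><N> <E>, the suffix after <E> is empty, so FOLLOW(<E>) ⊇ FOLLOW(<S>) = {$, q, t, u, w}; in <A>-><S> q <N> <E>, the suffix after <E> is empty, so FOLLOW(<E>) ⊇ FOLLOW(<A>) = {$, q, t, u, w}. Thus FOLLOW(<E>) = {$, q, t, u, w}.
FOLLOW(<N>): in <S>-><N> <E>, <N> is followed by <E> with FIRST {epsilon, q, t, u, w}; in <S>-><N> <E>, the suffix after <N> is nullable, so FOLLOW(<N>) ⊇ FOLLOW(<S>) = {$, q, t, u, w}; in <A>-><S> q <N> <E>, <N> is followed by <E> with FIRST {epsilon, q, t, u, w}; in <A>-><S> q <N> <E>, the suffix after <N> is nullable, so FOLLOW(<N>) ⊇ FOLLOW(<A>) = {$, q, t, u, w}. Thus FOLLOW(<N>) = {$, q, t, u, w}.
FOLLOW(<A>): in <S>-><A> <E> u u, <A> is followed by <E> u u with FIRST {q, t, u, w}; in <E>-><A> <A> (occurrence 1), <A> is followed by <A> with FIRST {epsilon, q, t, u, w}; in <E>-><A> <A> (occurrence 1), the suffix after <A> is nullable, so FOLLOW(<A>) ⊇ FOLLOW(<E>) = {$, q, t, u, w}; in <E>-><A> <A> (occurrence 2), the suffix after <A> is empty, so FOLLOW(<A>) ⊇ FOLLOW(<E>) = {$, q, t, u, w}; in <E>-><S> w <A> <A> (occurrence 1), <A> is followed by <A> with FIRST {epsilon, q, t, u, w}; in <E>-><S> w <A> <A> (occurrence 1), the suffix after <A> is nullable, so FOLLOW(<A>) ⊇ FOLLOW(<E>) = {$, q, t, u, w}; in <E>-><S> w <A> <A> (occurrence 2), the suffix after <A> is empty, so FOLLOW(<A>) ⊇ FOLLOW(<E>) = {$, q, t, u, w}; in <N>-><A> q <A> <S> (occurrence 1), <A> is followed by q <A> <S> with FIRST {q}; in <N>-><A> q <A> <S> (occurrence 2), <A> is followed by <S> with FIRST {epsilon, q, t, u, w}; in <N>-><A> q <A> <S> (occurrence 2), the suffix after <A> is nullable, so FOLLOW(<A>) ⊇ FOLLOW(<N>) = {$, q, t, u, w}; in <N>-><A>, the suffix after <A> is empty, so FOLLOW(<A>) ⊇ FOLLOW(<N>) = {$, q, t, u, w}. Thus FOLLOW(<A>) = {$, q, t, u, w}.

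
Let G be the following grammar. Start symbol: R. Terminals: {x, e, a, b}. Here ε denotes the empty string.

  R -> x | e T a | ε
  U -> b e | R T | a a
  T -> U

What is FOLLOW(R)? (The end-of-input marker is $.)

{$, a, b, e, x}

FIRST(R): from R->x we get {x}; from R->e T a we get {e}; from R->ε we get {ε}. So FIRST(R) = {ε, e, x}.
FIRST(U): from U->b e we get {b}; from U->R T we get {a, b, e, x}; from U->a a we get {a}. So FIRST(U) = {a, b, e, x}.
FIRST(T): from T->U we get {a, b, e, x}. So FIRST(T) = {a, b, e, x}.
FOLLOW(R) includes $ since R is the start symbol.
FOLLOW(R): in U->R T, R is followed by T with FIRST {a, b, e, x}. Thus FOLLOW(R) = {$, a, b, e, x}.
FOLLOW(U): in T->U, the suffix after U is empty, so FOLLOW(U) ⊇ FOLLOW(T) = {a}. Thus FOLLOW(U) = {a}.
FOLLOW(T): in R->e T a, T is followed by a with FIRST {a}; in U->R T, the suffix after T is empty, so FOLLOW(T) ⊇ FOLLOW(U) = {a}. Thus FOLLOW(T) = {a}.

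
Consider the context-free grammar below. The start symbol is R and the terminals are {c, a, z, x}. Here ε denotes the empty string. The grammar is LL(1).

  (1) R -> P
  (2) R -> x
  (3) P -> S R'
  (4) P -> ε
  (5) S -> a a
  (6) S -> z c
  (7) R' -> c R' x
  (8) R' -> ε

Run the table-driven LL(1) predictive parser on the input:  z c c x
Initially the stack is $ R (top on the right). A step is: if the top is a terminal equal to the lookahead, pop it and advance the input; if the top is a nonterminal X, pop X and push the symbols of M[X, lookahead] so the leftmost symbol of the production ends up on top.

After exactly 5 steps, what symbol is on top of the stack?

step 1: stack=$ R  input=z c c x $  — expand R -> P
step 2: stack=$ P  input=z c c x $  — expand P -> S R'
step 3: stack=$ R' S  input=z c c x $  — expand S -> z c
step 4: stack=$ R' c z  input=z c c x $  — match z
step 5: stack=$ R' c  input=c c x $  — match c
Stack after step 5: $ R' (top = R').

R'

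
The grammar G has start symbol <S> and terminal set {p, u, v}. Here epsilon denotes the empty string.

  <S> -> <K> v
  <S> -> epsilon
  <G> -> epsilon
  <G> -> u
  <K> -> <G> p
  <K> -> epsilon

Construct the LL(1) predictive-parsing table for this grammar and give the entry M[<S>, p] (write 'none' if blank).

<S> -> <K> v

FIRST(<G>) = {epsilon, u}
FIRST(<K>) = {epsilon, p, u}  (via <G> p)
FIRST(<S>) = {epsilon, p, u, v}  (via <K> v)
FOLLOW(<S>) includes $ since <S> is the start symbol.
FOLLOW(<S>): <S> appears on no right-hand side. Thus FOLLOW(<S>) = {$}.
For <S> -> <K> v: FIRST(<K> v) = {p, u, v}, so it goes in M[<S>, t] for t ∈ {p, u, v}.
For <S> -> epsilon: FIRST(epsilon) = {epsilon}, so it goes in M[<S>, t] for t ∈ {}; since epsilon ∈ FIRST, also for every t ∈ FOLLOW(<S>) = {$}.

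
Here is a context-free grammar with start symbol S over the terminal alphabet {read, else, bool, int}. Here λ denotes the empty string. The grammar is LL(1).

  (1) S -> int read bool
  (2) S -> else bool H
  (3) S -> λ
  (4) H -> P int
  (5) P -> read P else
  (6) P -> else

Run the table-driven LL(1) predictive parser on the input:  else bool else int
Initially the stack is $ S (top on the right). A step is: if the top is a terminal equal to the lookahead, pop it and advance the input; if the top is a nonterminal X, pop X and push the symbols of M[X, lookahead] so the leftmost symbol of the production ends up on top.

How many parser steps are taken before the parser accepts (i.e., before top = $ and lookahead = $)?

     Stack          Input                 Action
  1  $ S            else bool else int $  expand S -> else bool H
  2  $ H bool else  else bool else int $  match else
  3  $ H bool       bool else int $       match bool
  4  $ H            else int $            expand H -> P int
  5  $ int P        else int $            expand P -> else
  6  $ int else     else int $            match else
  7  $ int          int $                 match int
Accept reached after 7 steps.

7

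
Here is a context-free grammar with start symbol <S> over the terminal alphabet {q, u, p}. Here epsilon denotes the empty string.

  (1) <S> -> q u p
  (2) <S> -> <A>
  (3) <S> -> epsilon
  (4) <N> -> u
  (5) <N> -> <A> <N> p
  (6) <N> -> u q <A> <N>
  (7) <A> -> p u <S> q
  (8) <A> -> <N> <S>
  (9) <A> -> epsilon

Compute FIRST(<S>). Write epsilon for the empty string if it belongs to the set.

FIRST(<S>): from <S>->q u p we get {q}; from <S>-><A> we get {epsilon, p, u}; from <S>->epsilon we get {epsilon}. So FIRST(<S>) = {epsilon, p, q, u}.
FIRST(<N>): from <N>->u we get {u}; from <N>-><A> <N> p we get {p, u}; from <N>->u q <A> <N> we get {u}. So FIRST(<N>) = {p, u}.
FIRST(<A>): from <A>->p u <S> q we get {p}; from <A>-><N> <S> we get {p, u}; from <A>->epsilon we get {epsilon}. So FIRST(<A>) = {epsilon, p, u}.

{epsilon, p, q, u}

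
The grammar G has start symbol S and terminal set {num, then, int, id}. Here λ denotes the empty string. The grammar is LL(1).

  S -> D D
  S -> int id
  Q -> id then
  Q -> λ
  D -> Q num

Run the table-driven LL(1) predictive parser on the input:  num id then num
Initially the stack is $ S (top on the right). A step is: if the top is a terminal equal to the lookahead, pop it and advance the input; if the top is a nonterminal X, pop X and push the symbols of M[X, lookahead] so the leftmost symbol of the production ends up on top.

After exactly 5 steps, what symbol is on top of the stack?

step 1: stack=$ S  input=num id then num $  — expand S -> D D
step 2: stack=$ D D  input=num id then num $  — expand D -> Q num
step 3: stack=$ D num Q  input=num id then num $  — expand Q -> λ
step 4: stack=$ D num  input=num id then num $  — match num
step 5: stack=$ D  input=id then num $  — expand D -> Q num
Stack after step 5: $ num Q (top = Q).

Q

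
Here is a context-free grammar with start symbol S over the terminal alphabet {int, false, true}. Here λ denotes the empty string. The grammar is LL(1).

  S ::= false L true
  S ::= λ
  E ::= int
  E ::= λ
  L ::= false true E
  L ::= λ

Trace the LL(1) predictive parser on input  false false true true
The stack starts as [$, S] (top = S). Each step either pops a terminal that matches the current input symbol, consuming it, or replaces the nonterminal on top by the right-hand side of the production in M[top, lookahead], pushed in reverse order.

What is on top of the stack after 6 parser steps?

true

     Stack                Input                    Action
  1  $ S                  false false true true $  expand S ::= false L true
  2  $ true L false       false false true true $  match false
  3  $ true L             false true true $        expand L ::= false true E
  4  $ true E true false  false true true $        match false
  5  $ true E true        true true $              match true
  6  $ true E             true $                   expand E ::= λ
Stack after step 6: $ true (top = true).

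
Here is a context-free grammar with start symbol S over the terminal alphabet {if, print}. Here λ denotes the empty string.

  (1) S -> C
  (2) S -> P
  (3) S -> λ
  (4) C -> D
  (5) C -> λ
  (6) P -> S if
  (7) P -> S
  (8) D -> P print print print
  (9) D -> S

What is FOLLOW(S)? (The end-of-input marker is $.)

{$, if, print}

FIRST(S): from S->C we get {λ, if, print}; from S->P we get {λ, if, print}; from S->λ we get {λ}. So FIRST(S) = {λ, if, print}.
FIRST(P): from P->S if we get {if, print}; from P->S we get {λ, if, print}. So FIRST(P) = {λ, if, print}.
FIRST(D): from D->P print print print we get {if, print}; from D->S we get {λ, if, print}. So FIRST(D) = {λ, if, print}.
FIRST(C): from C->D we get {λ, if, print}; from C->λ we get {λ}. So FIRST(C) = {λ, if, print}.
FOLLOW(S) includes $ since S is the start symbol.
FOLLOW(S): in P->S if, S is followed by if with FIRST {if}; in P->S, the suffix after S is empty, so FOLLOW(S) ⊇ FOLLOW(P) = {$, if, print}; in D->S, the suffix after S is empty, so FOLLOW(S) ⊇ FOLLOW(D) = {$, if, print}. Thus FOLLOW(S) = {$, if, print}.
FOLLOW(C): in S->C, the suffix after C is empty, so FOLLOW(C) ⊇ FOLLOW(S) = {$, if, print}. Thus FOLLOW(C) = {$, if, print}.
FOLLOW(P): in S->P, the suffix after P is empty, so FOLLOW(P) ⊇ FOLLOW(S) = {$, if, print}; in D->P print print print, P is followed by print print print with FIRST {print}. Thus FOLLOW(P) = {$, if, print}.
FOLLOW(D): in C->D, the suffix after D is empty, so FOLLOW(D) ⊇ FOLLOW(C) = {$, if, print}. Thus FOLLOW(D) = {$, if, print}.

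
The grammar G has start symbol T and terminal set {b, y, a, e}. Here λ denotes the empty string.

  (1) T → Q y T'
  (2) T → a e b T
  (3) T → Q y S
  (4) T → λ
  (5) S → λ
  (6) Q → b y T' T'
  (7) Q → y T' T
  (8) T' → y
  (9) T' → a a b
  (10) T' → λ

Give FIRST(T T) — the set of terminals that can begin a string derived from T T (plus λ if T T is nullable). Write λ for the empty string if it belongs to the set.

FIRST(S) = {λ}
FIRST(Q) = {b, y}
FIRST(T') = {λ, a, y}
FIRST(T) = {λ, a, b, y}  (via Q y T', Q y S)
FIRST(T T): take FIRST of each symbol in turn, carrying on past any symbol whose FIRST contains λ; result {λ, a, b, y}.

{λ, a, b, y}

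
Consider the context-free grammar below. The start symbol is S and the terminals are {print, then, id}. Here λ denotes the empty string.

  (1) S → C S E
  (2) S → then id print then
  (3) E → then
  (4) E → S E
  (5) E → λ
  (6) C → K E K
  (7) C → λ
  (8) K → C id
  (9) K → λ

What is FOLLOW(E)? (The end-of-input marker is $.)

{$, id, then}

FIRST(S): from S→C S E we get {id, then}; from S→then id print then we get {then}. So FIRST(S) = {id, then}.
FIRST(E): from E→then we get {then}; from E→S E we get {id, then}; from E→λ we get {λ}. So FIRST(E) = {λ, id, then}.
FIRST(C): from C→K E K we get {λ, id, then}; from C→λ we get {λ}. So FIRST(C) = {λ, id, then}.
FIRST(K): from K→C id we get {id, then}; from K→λ we get {λ}. So FIRST(K) = {λ, id, then}.
FOLLOW(S) includes $ since S is the start symbol.
FOLLOW(C): in S→C S E, C is followed by S E with FIRST {id, then}; in K→C id, C is followed by id with FIRST {id}. Thus FOLLOW(C) = {id, then}.
FOLLOW(K): in C→K E K (occurrence 1), K is followed by E K with FIRST {λ, id, then}; in C→K E K (occurrence 1), the suffix after K is nullable, so FOLLOW(K) ⊇ FOLLOW(C) = {id, then}; in C→K E K (occurrence 2), the suffix after K is empty, so FOLLOW(K) ⊇ FOLLOW(C) = {id, then}. Thus FOLLOW(K) = {id, then}.
FOLLOW(S): in S→C S E, S is followed by E with FIRST {λ, id, then}; in S→C S E, the suffix after S is nullable (adds nothing new); in E→S E, S is followed by E with FIRST {λ, id, then}; in E→S E, the suffix after S is nullable, so FOLLOW(S) ⊇ FOLLOW(E) = {$, id, then}. Thus FOLLOW(S) = {$, id, then}.
FOLLOW(E): in S→C S E, the suffix after E is empty, so FOLLOW(E) ⊇ FOLLOW(S) = {$, id, then}; in E→S E, the suffix after E is empty (adds nothing new); in C→K E K, E is followed by K with FIRST {λ, id, then}; in C→K E K, the suffix after E is nullable, so FOLLOW(E) ⊇ FOLLOW(C) = {id, then}. Thus FOLLOW(E) = {$, id, then}.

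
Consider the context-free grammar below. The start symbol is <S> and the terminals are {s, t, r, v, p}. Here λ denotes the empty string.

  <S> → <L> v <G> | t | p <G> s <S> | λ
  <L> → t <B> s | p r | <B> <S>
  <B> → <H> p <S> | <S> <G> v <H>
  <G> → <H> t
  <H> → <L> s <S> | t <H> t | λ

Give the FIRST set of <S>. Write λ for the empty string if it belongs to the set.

{λ, p, t}

FIRST(<S>) = {λ, p, t}  (via <L> v <G>)
FIRST(<L>) = {p, t}  (via <B> <S>)
FIRST(<H>) = {λ, p, t}  (via <L> s <S>)
FIRST(<G>) = {p, t}  (via <H> t)
FIRST(<B>) = {p, t}  (via <H> p <S>, <S> <G> v <H>)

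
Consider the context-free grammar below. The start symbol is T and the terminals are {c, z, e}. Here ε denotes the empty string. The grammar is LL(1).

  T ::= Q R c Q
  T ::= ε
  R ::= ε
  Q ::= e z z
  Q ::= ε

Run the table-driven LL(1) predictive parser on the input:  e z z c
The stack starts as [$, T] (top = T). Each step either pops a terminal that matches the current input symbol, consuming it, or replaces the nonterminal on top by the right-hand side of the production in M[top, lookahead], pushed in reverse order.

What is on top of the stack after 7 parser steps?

Q

     Stack          Input      Action
  1  $ T            e z z c $  expand T ::= Q R c Q
  2  $ Q c R Q      e z z c $  expand Q ::= e z z
  3  $ Q c R z z e  e z z c $  match e
  4  $ Q c R z z    z z c $    match z
  5  $ Q c R z      z c $      match z
  6  $ Q c R        c $        expand R ::= ε
  7  $ Q c          c $        match c
Stack after step 7: $ Q (top = Q).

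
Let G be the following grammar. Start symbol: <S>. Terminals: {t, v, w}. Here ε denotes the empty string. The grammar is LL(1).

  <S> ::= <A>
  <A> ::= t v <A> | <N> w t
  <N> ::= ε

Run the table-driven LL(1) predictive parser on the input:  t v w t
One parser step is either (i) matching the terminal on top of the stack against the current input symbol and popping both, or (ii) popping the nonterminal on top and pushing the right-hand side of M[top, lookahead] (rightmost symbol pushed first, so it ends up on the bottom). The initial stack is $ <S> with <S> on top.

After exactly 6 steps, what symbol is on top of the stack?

     Stack      Input      Action
  1  $ <S>      t v w t $  expand <S> ::= <A>
  2  $ <A>      t v w t $  expand <A> ::= t v <A>
  3  $ <A> v t  t v w t $  match t
  4  $ <A> v    v w t $    match v
  5  $ <A>      w t $      expand <A> ::= <N> w t
  6  $ t w <N>  w t $      expand <N> ::= ε
Stack after step 6: $ t w (top = w).

w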